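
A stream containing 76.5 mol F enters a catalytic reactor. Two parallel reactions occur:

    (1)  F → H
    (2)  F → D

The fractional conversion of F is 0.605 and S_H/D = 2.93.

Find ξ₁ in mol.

ξ₁ = 34.5 mol

Conversion of F: F consumed = 0.605 × 76.5 = 46.28 mol = 1ξ₁ + 1ξ₂.
Selectivity: 1ξ₁ / (1ξ₂) = 2.93 → ξ₁ = 2.93 ξ₂.
Substitute: (1·2.93 + 1) ξ₂ = 46.28 → ξ₂ = 11.78 mol, ξ₁ = 34.51 mol.
Outlet amounts (n = n₀ + Σ ν·ξ):
  F: 76.5 − 1(34.51) − 1(11.78) = 30.22
  H: 0 + 1(34.51) = 34.51
  D: 0 + 1(11.78) = 11.78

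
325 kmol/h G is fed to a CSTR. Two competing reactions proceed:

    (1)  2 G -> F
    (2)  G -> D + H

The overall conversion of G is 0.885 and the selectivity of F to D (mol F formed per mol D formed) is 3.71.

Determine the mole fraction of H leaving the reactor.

Conversion of G: G consumed = 0.885 × 325 = 287.6 kmol/h = 2ξ₁ + 1ξ₂.
Selectivity: 1ξ₁ / (1ξ₂) = 3.71 → ξ₁ = 3.71 ξ₂.
Substitute: (2·3.71 + 1) ξ₂ = 287.6 → ξ₂ = 34.16 kmol/h, ξ₁ = 126.7 kmol/h.
Outlet amounts (n = n₀ + Σ ν·ξ):
  G: 325 − 2(126.7) − 1(34.16) = 37.38
  F: 0 + 1(126.7) = 126.7
  D: 0 + 1(34.16) = 34.16
  H: 0 + 1(34.16) = 34.16
Total out = 232.4 kmol/h; y_H = 34.16 / 232.4 = 0.147.

0.147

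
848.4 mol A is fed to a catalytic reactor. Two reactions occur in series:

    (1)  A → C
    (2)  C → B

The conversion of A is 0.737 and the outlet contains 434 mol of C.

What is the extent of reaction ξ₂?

Conversion of A: A consumed = 1ξ₁ = 0.737 × 848.4 → ξ₁ = 625.3 mol.
C balance: n_C = 0 + 1ξ₁ − 1ξ₂ = 434 → ξ₂ = (1·625.3 − 434)/1 = 191.3 mol.
Outlet amounts (n = n₀ + Σ ν·ξ):
  A: 848.4 − 1(625.3) = 223.1
  C: 0 + 1(625.3) − 1(191.3) = 434
  B: 0 + 1(191.3) = 191.3

ξ₂ = 191 mol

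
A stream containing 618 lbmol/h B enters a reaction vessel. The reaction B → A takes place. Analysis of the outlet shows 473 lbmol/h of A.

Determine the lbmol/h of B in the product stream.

For A: n = n₀ + 1ξ → 473 = 0 + 1ξ, giving ξ = 473 lbmol/h.
Outlet amounts (n = n₀ + ν ξ):
  B: 618 − 1(473) = 145
  A: 0 + 1(473) = 473

145 lbmol/h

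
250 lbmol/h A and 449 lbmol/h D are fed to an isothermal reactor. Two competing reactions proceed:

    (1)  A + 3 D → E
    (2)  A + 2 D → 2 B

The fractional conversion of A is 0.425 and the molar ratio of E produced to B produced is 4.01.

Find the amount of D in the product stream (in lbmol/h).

142 lbmol/h

Conversion of A: A consumed = 0.425 × 250 = 106.2 lbmol/h = 1ξ₁ + 1ξ₂.
Selectivity: 1ξ₁ / (2ξ₂) = 4.01 → ξ₁ = 8.02 ξ₂.
Substitute: (1·8.02 + 1) ξ₂ = 106.2 → ξ₂ = 11.78 lbmol/h, ξ₁ = 94.47 lbmol/h.
Outlet amounts (n = n₀ + Σ ν·ξ):
  A: 250 − 1(94.47) − 1(11.78) = 143.8
  D: 449 − 3(94.47) − 2(11.78) = 142
  E: 0 + 1(94.47) = 94.47
  B: 0 + 2(11.78) = 23.56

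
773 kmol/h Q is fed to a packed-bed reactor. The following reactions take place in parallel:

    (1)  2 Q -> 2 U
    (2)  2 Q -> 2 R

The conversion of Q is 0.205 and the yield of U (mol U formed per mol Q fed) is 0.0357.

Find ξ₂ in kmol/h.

Yield of U: 2ξ₁ / 773 = 0.0357 → ξ₁ = 13.8 kmol/h.
Conversion of Q: 2ξ₁ + 2ξ₂ = 0.205 × 773 = 158.5 → ξ₂ = 65.43 kmol/h.
Outlet amounts (n = n₀ + Σ ν·ξ):
  Q: 773 − 2(13.8) − 2(65.43) = 614.5
  U: 0 + 2(13.8) = 27.6
  R: 0 + 2(65.43) = 130.9

ξ₂ = 65.4 kmol/h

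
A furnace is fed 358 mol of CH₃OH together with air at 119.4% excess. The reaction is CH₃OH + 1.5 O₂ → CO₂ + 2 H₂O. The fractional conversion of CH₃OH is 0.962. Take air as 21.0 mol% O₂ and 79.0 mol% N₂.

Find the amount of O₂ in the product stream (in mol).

Stoichiometric O₂ = 1.5 × 358 = 537 mol; O₂ fed = 537 × 2.194 = 1178 mol.
N₂ fed = 1178 × 79/21 = 4432 mol.
Fuel reacted = 0.962 × 358 → ξ = 344.4 mol.
Outlet (n = n₀ + ν ξ):
  CH₃OH: 358 − 1(344.4) = 13.6
  O₂: 1178 − 1.5(344.4) = 661.6
  N₂: 4432 (inert)
  CO₂: 0 + 1(344.4) = 344.4
  H₂O: 0 + 2(344.4) = 688.8

662 mol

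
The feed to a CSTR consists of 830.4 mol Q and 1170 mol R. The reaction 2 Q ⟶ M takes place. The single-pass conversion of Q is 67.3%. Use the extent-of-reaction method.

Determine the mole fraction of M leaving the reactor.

Q reacted = 0.673 × 830.4 = 558.9 mol; ν_Q = −2, so ξ = 558.9/2 = 279.4 mol.
Outlet amounts (n = n₀ + ν ξ):
  Q: 830.4 − 2(279.4) = 271.5
  M: 0 + 1(279.4) = 279.4
  R: 1170 (inert)
Total out = 1721 mol; y_M = 279.4 / 1721 = 0.1624.

0.162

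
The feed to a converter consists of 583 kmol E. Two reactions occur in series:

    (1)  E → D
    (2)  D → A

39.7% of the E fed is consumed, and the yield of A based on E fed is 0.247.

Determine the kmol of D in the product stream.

87.5 kmol

Conversion of E: E consumed = 1ξ₁ = 0.397 × 583 → ξ₁ = 231.5 kmol.
Yield of A: 1ξ₂ / 583 = 0.247 → ξ₂ = 144 kmol.
Outlet amounts (n = n₀ + Σ ν·ξ):
  E: 583 − 1(231.5) = 351.5
  D: 0 + 1(231.5) − 1(144) = 87.45
  A: 0 + 1(144) = 144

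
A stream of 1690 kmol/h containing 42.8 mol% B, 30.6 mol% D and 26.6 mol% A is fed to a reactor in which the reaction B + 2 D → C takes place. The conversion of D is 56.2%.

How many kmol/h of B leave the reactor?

578 kmol/h

D reacted = 0.562 × 517.1 = 290.6 kmol/h; ν_D = −2, so ξ = 290.6/2 = 145.3 kmol/h.
Outlet amounts (n = n₀ + ν ξ):
  B: 723.3 − 1(145.3) = 578
  D: 517.1 − 2(145.3) = 226.5
  C: 0 + 1(145.3) = 145.3
  A: 449.5 (inert)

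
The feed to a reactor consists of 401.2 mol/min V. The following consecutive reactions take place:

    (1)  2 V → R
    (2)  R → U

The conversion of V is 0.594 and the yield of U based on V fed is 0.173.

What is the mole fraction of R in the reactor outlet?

Conversion of V: V consumed = 2ξ₁ = 0.594 × 401.2 → ξ₁ = 119.2 mol/min.
Yield of U: 1ξ₂ / 401.2 = 0.173 → ξ₂ = 69.41 mol/min.
Outlet amounts (n = n₀ + Σ ν·ξ):
  V: 401.2 − 2(119.2) = 162.9
  R: 0 + 1(119.2) − 1(69.41) = 49.75
  U: 0 + 1(69.41) = 69.41
Total out = 282 mol/min; y_R = 49.75 / 282 = 0.1764.

0.176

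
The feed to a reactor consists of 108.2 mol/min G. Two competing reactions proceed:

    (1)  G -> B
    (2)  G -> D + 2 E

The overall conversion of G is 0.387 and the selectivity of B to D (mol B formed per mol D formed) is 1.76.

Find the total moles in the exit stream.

Conversion of G: G consumed = 0.387 × 108.2 = 41.87 mol/min = 1ξ₁ + 1ξ₂.
Selectivity: 1ξ₁ / (1ξ₂) = 1.76 → ξ₁ = 1.76 ξ₂.
Substitute: (1·1.76 + 1) ξ₂ = 41.87 → ξ₂ = 15.17 mol/min, ξ₁ = 26.7 mol/min.
Outlet amounts (n = n₀ + Σ ν·ξ):
  G: 108.2 − 1(26.7) − 1(15.17) = 66.33
  B: 0 + 1(26.7) = 26.7
  D: 0 + 1(15.17) = 15.17
  E: 0 + 2(15.17) = 30.34
Total out = 66.33 + 26.7 + 15.17 + 30.34 = 138.5 mol/min.

139 mol/min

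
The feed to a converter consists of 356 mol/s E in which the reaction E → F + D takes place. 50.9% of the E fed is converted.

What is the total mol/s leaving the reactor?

537 mol/s

E reacted = 0.509 × 356 = 181.2 mol/s; ν_E = −1, so ξ = 181.2/1 = 181.2 mol/s.
Outlet amounts (n = n₀ + ν ξ):
  E: 356 − 1(181.2) = 174.8
  F: 0 + 1(181.2) = 181.2
  D: 0 + 1(181.2) = 181.2
Total out = 174.8 + 181.2 + 181.2 = 537.2 mol/s.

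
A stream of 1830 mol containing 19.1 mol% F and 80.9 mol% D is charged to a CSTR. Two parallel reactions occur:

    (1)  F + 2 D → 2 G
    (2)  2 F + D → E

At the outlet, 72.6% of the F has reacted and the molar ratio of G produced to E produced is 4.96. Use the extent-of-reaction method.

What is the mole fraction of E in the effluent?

Conversion of F: F consumed = 0.726 × 349.5 = 253.8 mol = 1ξ₁ + 2ξ₂.
Selectivity: 2ξ₁ / (1ξ₂) = 4.96 → ξ₁ = 2.48 ξ₂.
Substitute: (1·2.48 + 2) ξ₂ = 253.8 → ξ₂ = 56.64 mol, ξ₁ = 140.5 mol.
Outlet amounts (n = n₀ + Σ ν·ξ):
  F: 349.5 − 1(140.5) − 2(56.64) = 95.77
  D: 1480 − 2(140.5) − 1(56.64) = 1143
  G: 0 + 2(140.5) = 280.9
  E: 0 + 1(56.64) = 56.64
Total out = 1576 mol; y_E = 56.64 / 1576 = 0.03594.

0.0359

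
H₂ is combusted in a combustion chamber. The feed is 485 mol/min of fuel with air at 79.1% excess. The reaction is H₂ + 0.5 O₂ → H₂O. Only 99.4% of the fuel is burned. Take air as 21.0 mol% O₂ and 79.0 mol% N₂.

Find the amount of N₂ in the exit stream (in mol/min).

1630 mol/min

Stoichiometric O₂ = 0.5 × 485 = 242.5 mol/min; O₂ fed = 242.5 × 1.791 = 434.3 mol/min.
N₂ fed = 434.3 × 79/21 = 1634 mol/min.
Fuel reacted = 0.994 × 485 → ξ = 482.1 mol/min.
Outlet (n = n₀ + ν ξ):
  H₂: 485 − 1(482.1) = 2.91
  O₂: 434.3 − 0.5(482.1) = 193.3
  N₂: 1634 (inert)
  H₂O: 0 + 1(482.1) = 482.1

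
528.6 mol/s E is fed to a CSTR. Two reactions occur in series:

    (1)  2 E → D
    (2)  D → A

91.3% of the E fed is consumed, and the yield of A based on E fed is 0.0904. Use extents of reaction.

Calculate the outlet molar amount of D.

Conversion of E: E consumed = 2ξ₁ = 0.913 × 528.6 → ξ₁ = 241.3 mol/s.
Yield of A: 1ξ₂ / 528.6 = 0.0904 → ξ₂ = 47.79 mol/s.
Outlet amounts (n = n₀ + Σ ν·ξ):
  E: 528.6 − 2(241.3) = 45.99
  D: 0 + 1(241.3) − 1(47.79) = 193.5
  A: 0 + 1(47.79) = 47.79

194 mol/s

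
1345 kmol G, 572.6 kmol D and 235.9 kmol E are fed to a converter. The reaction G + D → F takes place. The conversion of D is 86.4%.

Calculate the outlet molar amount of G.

D reacted = 0.864 × 572.6 = 494.7 kmol; ν_D = −1, so ξ = 494.7/1 = 494.7 kmol.
Outlet amounts (n = n₀ + ν ξ):
  G: 1345 − 1(494.7) = 850.3
  D: 572.6 − 1(494.7) = 77.87
  F: 0 + 1(494.7) = 494.7
  E: 235.9 (inert)

850 kmol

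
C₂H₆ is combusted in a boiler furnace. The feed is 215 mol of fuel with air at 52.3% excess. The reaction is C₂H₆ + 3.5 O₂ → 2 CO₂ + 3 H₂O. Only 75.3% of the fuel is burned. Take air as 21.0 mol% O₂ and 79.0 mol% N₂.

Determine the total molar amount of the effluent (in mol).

Stoichiometric O₂ = 3.5 × 215 = 752.5 mol; O₂ fed = 752.5 × 1.523 = 1146 mol.
N₂ fed = 1146 × 79/21 = 4311 mol.
Fuel reacted = 0.753 × 215 → ξ = 161.9 mol.
Outlet (n = n₀ + ν ξ):
  C₂H₆: 215 − 1(161.9) = 53.1
  O₂: 1146 − 3.5(161.9) = 579.4
  N₂: 4311 (inert)
  CO₂: 0 + 2(161.9) = 323.8
  H₂O: 0 + 3(161.9) = 485.7
Total out = 53.1 + 579.4 + 4311 + 323.8 + 485.7 = 5753 mol.

5750 mol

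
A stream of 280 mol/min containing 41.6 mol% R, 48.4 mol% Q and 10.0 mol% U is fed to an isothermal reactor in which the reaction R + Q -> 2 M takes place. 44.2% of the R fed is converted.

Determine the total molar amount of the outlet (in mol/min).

280 mol/min

R reacted = 0.442 × 116.5 = 51.48 mol/min; ν_R = −1, so ξ = 51.48/1 = 51.48 mol/min.
Outlet amounts (n = n₀ + ν ξ):
  R: 116.5 − 1(51.48) = 65
  Q: 135.5 − 1(51.48) = 84.04
  M: 0 + 2(51.48) = 103
  U: 28 (inert)
Total out = 65 + 84.04 + 103 + 28 = 280 mol/min.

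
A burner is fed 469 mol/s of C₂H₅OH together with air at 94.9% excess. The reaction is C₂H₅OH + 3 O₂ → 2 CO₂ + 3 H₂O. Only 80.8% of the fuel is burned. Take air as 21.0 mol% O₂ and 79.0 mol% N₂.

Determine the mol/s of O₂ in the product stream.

Stoichiometric O₂ = 3 × 469 = 1407 mol/s; O₂ fed = 1407 × 1.949 = 2742 mol/s.
N₂ fed = 2742 × 79/21 = 10320 mol/s.
Fuel reacted = 0.808 × 469 → ξ = 379 mol/s.
Outlet (n = n₀ + ν ξ):
  C₂H₅OH: 469 − 1(379) = 90.05
  O₂: 2742 − 3(379) = 1605
  N₂: 10320 (inert)
  CO₂: 0 + 2(379) = 757.9
  H₂O: 0 + 3(379) = 1137

1610 mol/s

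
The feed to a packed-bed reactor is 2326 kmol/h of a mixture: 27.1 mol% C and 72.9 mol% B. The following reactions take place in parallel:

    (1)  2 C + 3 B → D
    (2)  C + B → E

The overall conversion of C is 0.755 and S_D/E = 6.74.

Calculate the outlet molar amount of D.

Conversion of C: C consumed = 0.755 × 630.3 = 475.9 kmol/h = 2ξ₁ + 1ξ₂.
Selectivity: 1ξ₁ / (1ξ₂) = 6.74 → ξ₁ = 6.74 ξ₂.
Substitute: (2·6.74 + 1) ξ₂ = 475.9 → ξ₂ = 32.87 kmol/h, ξ₁ = 221.5 kmol/h.
Outlet amounts (n = n₀ + Σ ν·ξ):
  C: 630.3 − 2(221.5) − 1(32.87) = 154.4
  B: 1696 − 3(221.5) − 1(32.87) = 998.2
  D: 0 + 1(221.5) = 221.5
  E: 0 + 1(32.87) = 32.87

222 kmol/h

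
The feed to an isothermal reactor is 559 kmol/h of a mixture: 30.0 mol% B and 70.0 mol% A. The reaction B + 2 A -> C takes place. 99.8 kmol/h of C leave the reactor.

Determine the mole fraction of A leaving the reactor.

For C: n = n₀ + 1ξ → 99.8 = 0 + 1ξ, giving ξ = 99.8 kmol/h.
Outlet amounts (n = n₀ + ν ξ):
  B: 167.7 − 1(99.8) = 67.9
  A: 391.3 − 2(99.8) = 191.7
  C: 0 + 1(99.8) = 99.8
Total out = 359.4 kmol/h; y_A = 191.7 / 359.4 = 0.5334.

0.533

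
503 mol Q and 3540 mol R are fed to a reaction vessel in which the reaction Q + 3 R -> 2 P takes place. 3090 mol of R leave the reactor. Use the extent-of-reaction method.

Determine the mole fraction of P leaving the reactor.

0.0801

For R: n = n₀ − 3ξ → 3090 = 3540 − 3ξ, giving ξ = 150 mol.
Outlet amounts (n = n₀ + ν ξ):
  Q: 503 − 1(150) = 353
  R: 3540 − 3(150) = 3090
  P: 0 + 2(150) = 300
Total out = 3743 mol; y_P = 300 / 3743 = 0.08015.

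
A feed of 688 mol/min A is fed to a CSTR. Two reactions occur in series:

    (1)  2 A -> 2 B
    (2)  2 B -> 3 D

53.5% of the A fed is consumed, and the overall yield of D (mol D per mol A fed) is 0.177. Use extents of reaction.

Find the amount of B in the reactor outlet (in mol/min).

287 mol/min

Conversion of A: A consumed = 2ξ₁ = 0.535 × 688 → ξ₁ = 184 mol/min.
Yield of D: 3ξ₂ / 688 = 0.177 → ξ₂ = 40.59 mol/min.
Outlet amounts (n = n₀ + Σ ν·ξ):
  A: 688 − 2(184) = 319.9
  B: 0 + 2(184) − 2(40.59) = 286.9
  D: 0 + 3(40.59) = 121.8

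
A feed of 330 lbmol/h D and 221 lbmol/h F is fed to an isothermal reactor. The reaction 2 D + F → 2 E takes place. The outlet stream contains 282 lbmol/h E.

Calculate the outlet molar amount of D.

48 lbmol/h

For E: n = n₀ + 2ξ → 282 = 0 + 2ξ, giving ξ = 141 lbmol/h.
Outlet amounts (n = n₀ + ν ξ):
  D: 330 − 2(141) = 48
  F: 221 − 1(141) = 80
  E: 0 + 2(141) = 282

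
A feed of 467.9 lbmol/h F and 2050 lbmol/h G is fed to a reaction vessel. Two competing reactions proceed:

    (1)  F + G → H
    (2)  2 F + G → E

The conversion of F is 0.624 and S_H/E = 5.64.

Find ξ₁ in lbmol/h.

ξ₁ = 216 lbmol/h

Conversion of F: F consumed = 0.624 × 467.9 = 292 lbmol/h = 1ξ₁ + 2ξ₂.
Selectivity: 1ξ₁ / (1ξ₂) = 5.64 → ξ₁ = 5.64 ξ₂.
Substitute: (1·5.64 + 2) ξ₂ = 292 → ξ₂ = 38.22 lbmol/h, ξ₁ = 215.5 lbmol/h.
Outlet amounts (n = n₀ + Σ ν·ξ):
  F: 467.9 − 1(215.5) − 2(38.22) = 175.9
  G: 2050 − 1(215.5) − 1(38.22) = 1796
  H: 0 + 1(215.5) = 215.5
  E: 0 + 1(38.22) = 38.22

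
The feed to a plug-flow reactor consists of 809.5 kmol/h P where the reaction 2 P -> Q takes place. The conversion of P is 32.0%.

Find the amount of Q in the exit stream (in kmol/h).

P reacted = 0.32 × 809.5 = 259 kmol/h; ν_P = −2, so ξ = 259/2 = 129.5 kmol/h.
Outlet amounts (n = n₀ + ν ξ):
  P: 809.5 − 2(129.5) = 550.5
  Q: 0 + 1(129.5) = 129.5

130 kmol/h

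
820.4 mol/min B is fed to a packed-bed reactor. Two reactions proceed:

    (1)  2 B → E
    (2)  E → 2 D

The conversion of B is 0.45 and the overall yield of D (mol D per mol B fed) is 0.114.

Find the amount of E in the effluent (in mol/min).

138 mol/min

Conversion of B: B consumed = 2ξ₁ = 0.45 × 820.4 → ξ₁ = 184.6 mol/min.
Yield of D: 2ξ₂ / 820.4 = 0.114 → ξ₂ = 46.76 mol/min.
Outlet amounts (n = n₀ + Σ ν·ξ):
  B: 820.4 − 2(184.6) = 451.2
  E: 0 + 1(184.6) − 1(46.76) = 137.8
  D: 0 + 2(46.76) = 93.53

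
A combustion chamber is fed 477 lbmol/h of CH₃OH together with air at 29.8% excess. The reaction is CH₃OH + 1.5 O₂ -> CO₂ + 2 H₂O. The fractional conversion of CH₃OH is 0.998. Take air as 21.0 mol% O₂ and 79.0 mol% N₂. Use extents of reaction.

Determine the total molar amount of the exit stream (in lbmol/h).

5140 lbmol/h

Stoichiometric O₂ = 1.5 × 477 = 715.5 lbmol/h; O₂ fed = 715.5 × 1.298 = 928.7 lbmol/h.
N₂ fed = 928.7 × 79/21 = 3494 lbmol/h.
Fuel reacted = 0.998 × 477 → ξ = 476 lbmol/h.
Outlet (n = n₀ + ν ξ):
  CH₃OH: 477 − 1(476) = 0.954
  O₂: 928.7 − 1.5(476) = 214.7
  N₂: 3494 (inert)
  CO₂: 0 + 1(476) = 476
  H₂O: 0 + 2(476) = 952.1
Total out = 0.954 + 214.7 + 3494 + 476 + 952.1 = 5137 lbmol/h.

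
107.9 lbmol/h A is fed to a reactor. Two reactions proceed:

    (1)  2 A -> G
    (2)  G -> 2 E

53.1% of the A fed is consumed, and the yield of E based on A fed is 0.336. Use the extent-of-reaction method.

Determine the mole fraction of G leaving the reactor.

Conversion of A: A consumed = 2ξ₁ = 0.531 × 107.9 → ξ₁ = 28.65 lbmol/h.
Yield of E: 2ξ₂ / 107.9 = 0.336 → ξ₂ = 18.13 lbmol/h.
Outlet amounts (n = n₀ + Σ ν·ξ):
  A: 107.9 − 2(28.65) = 50.61
  G: 0 + 1(28.65) − 1(18.13) = 10.52
  E: 0 + 2(18.13) = 36.25
Total out = 97.38 lbmol/h; y_G = 10.52 / 97.38 = 0.108.

0.108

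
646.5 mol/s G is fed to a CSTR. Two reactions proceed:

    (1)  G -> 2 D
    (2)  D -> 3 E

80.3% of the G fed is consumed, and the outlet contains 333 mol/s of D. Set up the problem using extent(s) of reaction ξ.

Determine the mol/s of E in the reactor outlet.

2120 mol/s

Conversion of G: G consumed = 1ξ₁ = 0.803 × 646.5 → ξ₁ = 519.1 mol/s.
D balance: n_D = 0 + 2ξ₁ − 1ξ₂ = 333 → ξ₂ = (2·519.1 − 333)/1 = 705.3 mol/s.
Outlet amounts (n = n₀ + Σ ν·ξ):
  G: 646.5 − 1(519.1) = 127.4
  D: 0 + 2(519.1) − 1(705.3) = 333
  E: 0 + 3(705.3) = 2116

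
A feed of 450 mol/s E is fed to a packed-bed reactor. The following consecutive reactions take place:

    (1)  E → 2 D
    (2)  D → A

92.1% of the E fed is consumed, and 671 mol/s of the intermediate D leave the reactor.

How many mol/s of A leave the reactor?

Conversion of E: E consumed = 1ξ₁ = 0.921 × 450 → ξ₁ = 414.5 mol/s.
D balance: n_D = 0 + 2ξ₁ − 1ξ₂ = 671 → ξ₂ = (2·414.5 − 671)/1 = 157.9 mol/s.
Outlet amounts (n = n₀ + Σ ν·ξ):
  E: 450 − 1(414.5) = 35.55
  D: 0 + 2(414.5) − 1(157.9) = 671
  A: 0 + 1(157.9) = 157.9

158 mol/s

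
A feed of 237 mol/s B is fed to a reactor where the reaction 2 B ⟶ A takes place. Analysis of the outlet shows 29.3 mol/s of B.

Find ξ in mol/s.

For B: n = n₀ − 2ξ → 29.3 = 237 − 2ξ, giving ξ = 103.8 mol/s.
Outlet amounts (n = n₀ + ν ξ):
  B: 237 − 2(103.8) = 29.3
  A: 0 + 1(103.8) = 103.8

ξ = 104 mol/s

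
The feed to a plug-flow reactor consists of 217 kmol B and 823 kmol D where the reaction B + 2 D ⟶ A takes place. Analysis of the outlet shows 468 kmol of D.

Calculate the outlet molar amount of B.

39.5 kmol

For D: n = n₀ − 2ξ → 468 = 823 − 2ξ, giving ξ = 177.5 kmol.
Outlet amounts (n = n₀ + ν ξ):
  B: 217 − 1(177.5) = 39.5
  D: 823 − 2(177.5) = 468
  A: 0 + 1(177.5) = 177.5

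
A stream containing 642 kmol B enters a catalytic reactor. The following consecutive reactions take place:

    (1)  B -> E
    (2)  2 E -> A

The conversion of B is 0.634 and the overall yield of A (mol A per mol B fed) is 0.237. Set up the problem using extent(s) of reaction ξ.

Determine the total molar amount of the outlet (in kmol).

490 kmol

Conversion of B: B consumed = 1ξ₁ = 0.634 × 642 → ξ₁ = 407 kmol.
Yield of A: 1ξ₂ / 642 = 0.237 → ξ₂ = 152.2 kmol.
Outlet amounts (n = n₀ + Σ ν·ξ):
  B: 642 − 1(407) = 235
  E: 0 + 1(407) − 2(152.2) = 102.7
  A: 0 + 1(152.2) = 152.2
Total out = 235 + 102.7 + 152.2 = 489.8 kmol.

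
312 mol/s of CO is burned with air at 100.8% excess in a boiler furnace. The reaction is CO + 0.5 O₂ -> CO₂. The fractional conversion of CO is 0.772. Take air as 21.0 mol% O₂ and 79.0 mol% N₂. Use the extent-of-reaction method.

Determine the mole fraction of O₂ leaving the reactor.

0.115

Stoichiometric O₂ = 0.5 × 312 = 156 mol/s; O₂ fed = 156 × 2.008 = 313.2 mol/s.
N₂ fed = 313.2 × 79/21 = 1178 mol/s.
Fuel reacted = 0.772 × 312 → ξ = 240.9 mol/s.
Outlet (n = n₀ + ν ξ):
  CO: 312 − 1(240.9) = 71.14
  O₂: 313.2 − 0.5(240.9) = 192.8
  N₂: 1178 (inert)
  CO₂: 0 + 1(240.9) = 240.9
Total out = 1683 mol/s; y_O₂ = 192.8 / 1683 = 0.1146.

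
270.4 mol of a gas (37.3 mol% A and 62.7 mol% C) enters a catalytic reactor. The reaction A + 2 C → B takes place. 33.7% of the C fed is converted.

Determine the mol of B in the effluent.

28.6 mol

C reacted = 0.337 × 169.5 = 57.14 mol; ν_C = −2, so ξ = 57.14/2 = 28.57 mol.
Outlet amounts (n = n₀ + ν ξ):
  A: 100.9 − 1(28.57) = 72.29
  C: 169.5 − 2(28.57) = 112.4
  B: 0 + 1(28.57) = 28.57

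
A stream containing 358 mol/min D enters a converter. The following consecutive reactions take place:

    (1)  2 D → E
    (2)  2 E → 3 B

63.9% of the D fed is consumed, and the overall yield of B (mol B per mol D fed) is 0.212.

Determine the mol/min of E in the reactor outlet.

Conversion of D: D consumed = 2ξ₁ = 0.639 × 358 → ξ₁ = 114.4 mol/min.
Yield of B: 3ξ₂ / 358 = 0.212 → ξ₂ = 25.3 mol/min.
Outlet amounts (n = n₀ + Σ ν·ξ):
  D: 358 − 2(114.4) = 129.2
  E: 0 + 1(114.4) − 2(25.3) = 63.78
  B: 0 + 3(25.3) = 75.9

63.8 mol/min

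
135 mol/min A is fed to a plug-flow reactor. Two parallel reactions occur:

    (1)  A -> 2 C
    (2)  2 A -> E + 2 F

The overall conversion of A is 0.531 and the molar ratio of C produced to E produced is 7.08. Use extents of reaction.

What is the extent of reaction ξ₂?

Conversion of A: A consumed = 0.531 × 135 = 71.69 mol/min = 1ξ₁ + 2ξ₂.
Selectivity: 2ξ₁ / (1ξ₂) = 7.08 → ξ₁ = 3.54 ξ₂.
Substitute: (1·3.54 + 2) ξ₂ = 71.69 → ξ₂ = 12.94 mol/min, ξ₁ = 45.81 mol/min.
Outlet amounts (n = n₀ + Σ ν·ξ):
  A: 135 − 1(45.81) − 2(12.94) = 63.31
  C: 0 + 2(45.81) = 91.61
  E: 0 + 1(12.94) = 12.94
  F: 0 + 2(12.94) = 25.88

ξ₂ = 12.9 mol/min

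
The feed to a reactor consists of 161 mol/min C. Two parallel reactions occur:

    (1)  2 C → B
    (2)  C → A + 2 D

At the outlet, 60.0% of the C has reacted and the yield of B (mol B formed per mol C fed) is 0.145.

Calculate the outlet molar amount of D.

Yield of B: 1ξ₁ / 161 = 0.145 → ξ₁ = 23.34 mol/min.
Conversion of C: 2ξ₁ + 1ξ₂ = 0.6 × 161 = 96.6 → ξ₂ = 49.91 mol/min.
Outlet amounts (n = n₀ + Σ ν·ξ):
  C: 161 − 2(23.34) − 1(49.91) = 64.4
  B: 0 + 1(23.34) = 23.34
  A: 0 + 1(49.91) = 49.91
  D: 0 + 2(49.91) = 99.82

99.8 mol/min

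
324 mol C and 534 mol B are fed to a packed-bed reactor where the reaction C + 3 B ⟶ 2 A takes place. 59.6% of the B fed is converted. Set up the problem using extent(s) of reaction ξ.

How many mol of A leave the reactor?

B reacted = 0.596 × 534 = 318.3 mol; ν_B = −3, so ξ = 318.3/3 = 106.1 mol.
Outlet amounts (n = n₀ + ν ξ):
  C: 324 − 1(106.1) = 217.9
  B: 534 − 3(106.1) = 215.7
  A: 0 + 2(106.1) = 212.2

212 mol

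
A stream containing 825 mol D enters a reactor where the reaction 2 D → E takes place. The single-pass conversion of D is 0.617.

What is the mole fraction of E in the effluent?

D reacted = 0.617 × 825 = 509 mol; ν_D = −2, so ξ = 509/2 = 254.5 mol.
Outlet amounts (n = n₀ + ν ξ):
  D: 825 − 2(254.5) = 316
  E: 0 + 1(254.5) = 254.5
Total out = 570.5 mol; y_E = 254.5 / 570.5 = 0.4461.

0.446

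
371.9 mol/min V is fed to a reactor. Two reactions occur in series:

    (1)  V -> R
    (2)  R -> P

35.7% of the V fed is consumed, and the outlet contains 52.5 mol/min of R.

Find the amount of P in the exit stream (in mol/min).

80.3 mol/min

Conversion of V: V consumed = 1ξ₁ = 0.357 × 371.9 → ξ₁ = 132.8 mol/min.
R balance: n_R = 0 + 1ξ₁ − 1ξ₂ = 52.5 → ξ₂ = (1·132.8 − 52.5)/1 = 80.27 mol/min.
Outlet amounts (n = n₀ + Σ ν·ξ):
  V: 371.9 − 1(132.8) = 239.1
  R: 0 + 1(132.8) − 1(80.27) = 52.5
  P: 0 + 1(80.27) = 80.27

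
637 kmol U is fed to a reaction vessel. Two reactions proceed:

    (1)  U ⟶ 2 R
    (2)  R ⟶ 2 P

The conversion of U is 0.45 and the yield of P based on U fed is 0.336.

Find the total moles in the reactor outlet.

1030 kmol

Conversion of U: U consumed = 1ξ₁ = 0.45 × 637 → ξ₁ = 286.7 kmol.
Yield of P: 2ξ₂ / 637 = 0.336 → ξ₂ = 107 kmol.
Outlet amounts (n = n₀ + Σ ν·ξ):
  U: 637 − 1(286.7) = 350.3
  R: 0 + 2(286.7) − 1(107) = 466.3
  P: 0 + 2(107) = 214
Total out = 350.3 + 466.3 + 214 = 1031 kmol.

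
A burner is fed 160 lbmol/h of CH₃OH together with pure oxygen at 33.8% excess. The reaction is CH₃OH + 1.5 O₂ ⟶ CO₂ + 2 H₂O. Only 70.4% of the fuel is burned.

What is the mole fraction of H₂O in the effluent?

Stoichiometric O₂ = 1.5 × 160 = 240 lbmol/h; O₂ fed = 240 × 1.338 = 321.1 lbmol/h.
Fuel reacted = 0.704 × 160 → ξ = 112.6 lbmol/h.
Outlet (n = n₀ + ν ξ):
  CH₃OH: 160 − 1(112.6) = 47.36
  O₂: 321.1 − 1.5(112.6) = 152.2
  CO₂: 0 + 1(112.6) = 112.6
  H₂O: 0 + 2(112.6) = 225.3
Total out = 537.4 lbmol/h; y_H₂O = 225.3 / 537.4 = 0.4192.

0.419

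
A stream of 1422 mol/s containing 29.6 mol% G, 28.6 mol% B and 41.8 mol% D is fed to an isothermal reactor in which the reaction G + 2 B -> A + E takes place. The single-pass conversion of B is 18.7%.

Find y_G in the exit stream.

0.277

B reacted = 0.187 × 406.7 = 76.05 mol/s; ν_B = −2, so ξ = 76.05/2 = 38.03 mol/s.
Outlet amounts (n = n₀ + ν ξ):
  G: 420.9 − 1(38.03) = 382.9
  B: 406.7 − 2(38.03) = 330.6
  A: 0 + 1(38.03) = 38.03
  E: 0 + 1(38.03) = 38.03
  D: 594.4 (inert)
Total out = 1384 mol/s; y_G = 382.9 / 1384 = 0.2767.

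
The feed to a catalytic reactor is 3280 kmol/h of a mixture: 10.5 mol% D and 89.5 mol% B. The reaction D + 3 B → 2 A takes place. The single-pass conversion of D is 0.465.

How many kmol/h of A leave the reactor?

320 kmol/h

D reacted = 0.465 × 344.4 = 160.1 kmol/h; ν_D = −1, so ξ = 160.1/1 = 160.1 kmol/h.
Outlet amounts (n = n₀ + ν ξ):
  D: 344.4 − 1(160.1) = 184.3
  B: 2936 − 3(160.1) = 2455
  A: 0 + 2(160.1) = 320.3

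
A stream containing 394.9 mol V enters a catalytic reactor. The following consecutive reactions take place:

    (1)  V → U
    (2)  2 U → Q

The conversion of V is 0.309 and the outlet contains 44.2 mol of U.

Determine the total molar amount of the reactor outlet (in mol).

Conversion of V: V consumed = 1ξ₁ = 0.309 × 394.9 → ξ₁ = 122 mol.
U balance: n_U = 0 + 1ξ₁ − 2ξ₂ = 44.2 → ξ₂ = (1·122 − 44.2)/2 = 38.91 mol.
Outlet amounts (n = n₀ + Σ ν·ξ):
  V: 394.9 − 1(122) = 272.9
  U: 0 + 1(122) − 2(38.91) = 44.2
  Q: 0 + 1(38.91) = 38.91
Total out = 272.9 + 44.2 + 38.91 = 356 mol.

356 mol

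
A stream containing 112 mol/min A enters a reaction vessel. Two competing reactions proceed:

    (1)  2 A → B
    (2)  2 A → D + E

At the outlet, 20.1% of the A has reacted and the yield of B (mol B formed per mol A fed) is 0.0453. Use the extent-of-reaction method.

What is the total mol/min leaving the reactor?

107 mol/min

Yield of B: 1ξ₁ / 112 = 0.0453 → ξ₁ = 5.074 mol/min.
Conversion of A: 2ξ₁ + 2ξ₂ = 0.201 × 112 = 22.51 → ξ₂ = 6.182 mol/min.
Outlet amounts (n = n₀ + Σ ν·ξ):
  A: 112 − 2(5.074) − 2(6.182) = 89.49
  B: 0 + 1(5.074) = 5.074
  D: 0 + 1(6.182) = 6.182
  E: 0 + 1(6.182) = 6.182
Total out = 89.49 + 5.074 + 6.182 + 6.182 = 106.9 mol/min.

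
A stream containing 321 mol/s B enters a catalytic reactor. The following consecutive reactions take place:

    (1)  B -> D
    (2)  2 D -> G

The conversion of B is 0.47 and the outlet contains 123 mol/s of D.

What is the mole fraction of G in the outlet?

0.0454

Conversion of B: B consumed = 1ξ₁ = 0.47 × 321 → ξ₁ = 150.9 mol/s.
D balance: n_D = 0 + 1ξ₁ − 2ξ₂ = 123 → ξ₂ = (1·150.9 − 123)/2 = 13.94 mol/s.
Outlet amounts (n = n₀ + Σ ν·ξ):
  B: 321 − 1(150.9) = 170.1
  D: 0 + 1(150.9) − 2(13.94) = 123
  G: 0 + 1(13.94) = 13.94
Total out = 307.1 mol/s; y_G = 13.94 / 307.1 = 0.04538.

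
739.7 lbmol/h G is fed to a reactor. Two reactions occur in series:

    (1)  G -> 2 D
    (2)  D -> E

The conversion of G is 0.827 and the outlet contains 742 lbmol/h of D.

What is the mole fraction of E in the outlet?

Conversion of G: G consumed = 1ξ₁ = 0.827 × 739.7 → ξ₁ = 611.7 lbmol/h.
D balance: n_D = 0 + 2ξ₁ − 1ξ₂ = 742 → ξ₂ = (2·611.7 − 742)/1 = 481.5 lbmol/h.
Outlet amounts (n = n₀ + Σ ν·ξ):
  G: 739.7 − 1(611.7) = 128
  D: 0 + 2(611.7) − 1(481.5) = 742
  E: 0 + 1(481.5) = 481.5
Total out = 1351 lbmol/h; y_E = 481.5 / 1351 = 0.3563.

0.356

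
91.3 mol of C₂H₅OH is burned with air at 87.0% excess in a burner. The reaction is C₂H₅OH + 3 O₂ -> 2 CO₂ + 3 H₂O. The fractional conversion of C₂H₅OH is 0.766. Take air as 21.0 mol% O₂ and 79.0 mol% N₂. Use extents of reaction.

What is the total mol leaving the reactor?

2600 mol

Stoichiometric O₂ = 3 × 91.3 = 273.9 mol; O₂ fed = 273.9 × 1.870 = 512.2 mol.
N₂ fed = 512.2 × 79/21 = 1927 mol.
Fuel reacted = 0.766 × 91.3 → ξ = 69.94 mol.
Outlet (n = n₀ + ν ξ):
  C₂H₅OH: 91.3 − 1(69.94) = 21.36
  O₂: 512.2 − 3(69.94) = 302.4
  N₂: 1927 (inert)
  CO₂: 0 + 2(69.94) = 139.9
  H₂O: 0 + 3(69.94) = 209.8
Total out = 21.36 + 302.4 + 1927 + 139.9 + 209.8 = 2600 mol.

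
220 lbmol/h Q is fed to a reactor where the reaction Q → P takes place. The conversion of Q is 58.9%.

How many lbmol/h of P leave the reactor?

130 lbmol/h

Q reacted = 0.589 × 220 = 129.6 lbmol/h; ν_Q = −1, so ξ = 129.6/1 = 129.6 lbmol/h.
Outlet amounts (n = n₀ + ν ξ):
  Q: 220 − 1(129.6) = 90.42
  P: 0 + 1(129.6) = 129.6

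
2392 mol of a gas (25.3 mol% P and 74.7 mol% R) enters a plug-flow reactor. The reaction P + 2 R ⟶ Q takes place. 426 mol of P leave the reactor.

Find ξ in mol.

For P: n = n₀ − 1ξ → 426 = 605.2 − 1ξ, giving ξ = 179.2 mol.
Outlet amounts (n = n₀ + ν ξ):
  P: 605.2 − 1(179.2) = 426
  R: 1787 − 2(179.2) = 1428
  Q: 0 + 1(179.2) = 179.2

ξ = 179 mol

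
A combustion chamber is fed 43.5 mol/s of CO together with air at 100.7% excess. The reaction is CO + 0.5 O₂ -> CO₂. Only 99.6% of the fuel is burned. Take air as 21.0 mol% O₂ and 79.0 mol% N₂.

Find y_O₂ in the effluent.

0.0957

Stoichiometric O₂ = 0.5 × 43.5 = 21.75 mol/s; O₂ fed = 21.75 × 2.007 = 43.65 mol/s.
N₂ fed = 43.65 × 79/21 = 164.2 mol/s.
Fuel reacted = 0.996 × 43.5 → ξ = 43.33 mol/s.
Outlet (n = n₀ + ν ξ):
  CO: 43.5 − 1(43.33) = 0.174
  O₂: 43.65 − 0.5(43.33) = 21.99
  N₂: 164.2 (inert)
  CO₂: 0 + 1(43.33) = 43.33
Total out = 229.7 mol/s; y_O₂ = 21.99 / 229.7 = 0.09573.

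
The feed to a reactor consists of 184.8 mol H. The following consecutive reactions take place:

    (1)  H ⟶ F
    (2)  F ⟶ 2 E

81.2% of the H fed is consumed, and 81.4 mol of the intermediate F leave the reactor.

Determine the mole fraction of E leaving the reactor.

0.542

Conversion of H: H consumed = 1ξ₁ = 0.812 × 184.8 → ξ₁ = 150.1 mol.
F balance: n_F = 0 + 1ξ₁ − 1ξ₂ = 81.4 → ξ₂ = (1·150.1 − 81.4)/1 = 68.66 mol.
Outlet amounts (n = n₀ + Σ ν·ξ):
  H: 184.8 − 1(150.1) = 34.74
  F: 0 + 1(150.1) − 1(68.66) = 81.4
  E: 0 + 2(68.66) = 137.3
Total out = 253.5 mol; y_E = 137.3 / 253.5 = 0.5418.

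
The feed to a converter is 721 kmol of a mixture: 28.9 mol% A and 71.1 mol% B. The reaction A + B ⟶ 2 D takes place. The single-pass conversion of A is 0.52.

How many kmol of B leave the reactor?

A reacted = 0.52 × 208.4 = 108.4 kmol; ν_A = −1, so ξ = 108.4/1 = 108.4 kmol.
Outlet amounts (n = n₀ + ν ξ):
  A: 208.4 − 1(108.4) = 100
  B: 512.6 − 1(108.4) = 404.3
  D: 0 + 2(108.4) = 216.7

404 kmol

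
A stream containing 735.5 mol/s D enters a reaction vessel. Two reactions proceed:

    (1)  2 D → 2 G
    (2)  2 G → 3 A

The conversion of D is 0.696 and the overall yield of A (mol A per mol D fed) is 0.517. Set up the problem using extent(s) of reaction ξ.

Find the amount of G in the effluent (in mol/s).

258 mol/s

Conversion of D: D consumed = 2ξ₁ = 0.696 × 735.5 → ξ₁ = 256 mol/s.
Yield of A: 3ξ₂ / 735.5 = 0.517 → ξ₂ = 126.8 mol/s.
Outlet amounts (n = n₀ + Σ ν·ξ):
  D: 735.5 − 2(256) = 223.6
  G: 0 + 2(256) − 2(126.8) = 258.4
  A: 0 + 3(126.8) = 380.3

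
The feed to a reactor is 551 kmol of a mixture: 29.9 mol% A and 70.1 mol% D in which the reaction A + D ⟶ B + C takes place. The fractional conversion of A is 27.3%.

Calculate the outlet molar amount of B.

45 kmol

A reacted = 0.273 × 164.7 = 44.98 kmol; ν_A = −1, so ξ = 44.98/1 = 44.98 kmol.
Outlet amounts (n = n₀ + ν ξ):
  A: 164.7 − 1(44.98) = 119.8
  D: 386.3 − 1(44.98) = 341.3
  B: 0 + 1(44.98) = 44.98
  C: 0 + 1(44.98) = 44.98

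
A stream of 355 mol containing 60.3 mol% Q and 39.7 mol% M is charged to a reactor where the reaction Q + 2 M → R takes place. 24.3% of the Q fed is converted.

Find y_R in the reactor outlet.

Q reacted = 0.243 × 214.1 = 52.02 mol; ν_Q = −1, so ξ = 52.02/1 = 52.02 mol.
Outlet amounts (n = n₀ + ν ξ):
  Q: 214.1 − 1(52.02) = 162
  M: 140.9 − 2(52.02) = 36.9
  R: 0 + 1(52.02) = 52.02
Total out = 251 mol; y_R = 52.02 / 251 = 0.2073.

0.207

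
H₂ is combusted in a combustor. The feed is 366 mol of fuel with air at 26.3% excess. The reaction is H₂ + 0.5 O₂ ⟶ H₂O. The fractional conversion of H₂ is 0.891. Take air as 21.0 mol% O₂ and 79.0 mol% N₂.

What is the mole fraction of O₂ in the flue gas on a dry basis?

0.0696

Stoichiometric O₂ = 0.5 × 366 = 183 mol; O₂ fed = 183 × 1.263 = 231.1 mol.
N₂ fed = 231.1 × 79/21 = 869.5 mol.
Fuel reacted = 0.891 × 366 → ξ = 326.1 mol.
Outlet (n = n₀ + ν ξ):
  H₂: 366 − 1(326.1) = 39.89
  O₂: 231.1 − 0.5(326.1) = 68.08
  N₂: 869.5 (inert)
  H₂O: 0 + 1(326.1) = 326.1
Dry total = 977.5 mol; y_O₂ (dry) = 68.08 / 977.5 = 0.06965.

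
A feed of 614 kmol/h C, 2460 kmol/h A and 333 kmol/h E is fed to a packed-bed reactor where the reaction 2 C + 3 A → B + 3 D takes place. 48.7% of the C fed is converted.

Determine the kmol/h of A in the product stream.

C reacted = 0.487 × 614 = 299 kmol/h; ν_C = −2, so ξ = 299/2 = 149.5 kmol/h.
Outlet amounts (n = n₀ + ν ξ):
  C: 614 − 2(149.5) = 315
  A: 2460 − 3(149.5) = 2011
  B: 0 + 1(149.5) = 149.5
  D: 0 + 3(149.5) = 448.5
  E: 333 (inert)

2010 kmol/h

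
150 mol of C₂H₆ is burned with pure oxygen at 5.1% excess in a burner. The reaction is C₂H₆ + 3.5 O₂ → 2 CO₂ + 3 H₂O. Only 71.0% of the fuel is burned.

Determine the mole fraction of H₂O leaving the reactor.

0.423

Stoichiometric O₂ = 3.5 × 150 = 525 mol; O₂ fed = 525 × 1.051 = 551.8 mol.
Fuel reacted = 0.71 × 150 → ξ = 106.5 mol.
Outlet (n = n₀ + ν ξ):
  C₂H₆: 150 − 1(106.5) = 43.5
  O₂: 551.8 − 3.5(106.5) = 179
  CO₂: 0 + 2(106.5) = 213
  H₂O: 0 + 3(106.5) = 319.5
Total out = 755 mol; y_H₂O = 319.5 / 755 = 0.4232.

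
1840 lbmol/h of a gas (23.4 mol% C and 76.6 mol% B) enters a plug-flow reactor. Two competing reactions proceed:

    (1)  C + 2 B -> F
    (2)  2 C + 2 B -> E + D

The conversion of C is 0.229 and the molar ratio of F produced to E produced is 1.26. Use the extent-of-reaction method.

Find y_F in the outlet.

Conversion of C: C consumed = 0.229 × 430.6 = 98.6 lbmol/h = 1ξ₁ + 2ξ₂.
Selectivity: 1ξ₁ / (1ξ₂) = 1.26 → ξ₁ = 1.26 ξ₂.
Substitute: (1·1.26 + 2) ξ₂ = 98.6 → ξ₂ = 30.24 lbmol/h, ξ₁ = 38.11 lbmol/h.
Outlet amounts (n = n₀ + Σ ν·ξ):
  C: 430.6 − 1(38.11) − 2(30.24) = 332
  B: 1409 − 2(38.11) − 2(30.24) = 1273
  F: 0 + 1(38.11) = 38.11
  E: 0 + 1(30.24) = 30.24
  D: 0 + 1(30.24) = 30.24
Total out = 1703 lbmol/h; y_F = 38.11 / 1703 = 0.02237.

0.0224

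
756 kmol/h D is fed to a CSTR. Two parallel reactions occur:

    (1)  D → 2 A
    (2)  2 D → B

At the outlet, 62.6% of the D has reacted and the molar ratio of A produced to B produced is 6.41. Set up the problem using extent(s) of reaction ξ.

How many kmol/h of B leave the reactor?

90.9 kmol/h

Conversion of D: D consumed = 0.626 × 756 = 473.3 kmol/h = 1ξ₁ + 2ξ₂.
Selectivity: 2ξ₁ / (1ξ₂) = 6.41 → ξ₁ = 3.205 ξ₂.
Substitute: (1·3.205 + 2) ξ₂ = 473.3 → ξ₂ = 90.92 kmol/h, ξ₁ = 291.4 kmol/h.
Outlet amounts (n = n₀ + Σ ν·ξ):
  D: 756 − 1(291.4) − 2(90.92) = 282.7
  A: 0 + 2(291.4) = 582.8
  B: 0 + 1(90.92) = 90.92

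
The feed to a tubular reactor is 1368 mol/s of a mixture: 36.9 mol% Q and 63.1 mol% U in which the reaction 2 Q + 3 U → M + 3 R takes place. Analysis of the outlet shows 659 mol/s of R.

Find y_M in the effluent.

0.191

For R: n = n₀ + 3ξ → 659 = 0 + 3ξ, giving ξ = 219.7 mol/s.
Outlet amounts (n = n₀ + ν ξ):
  Q: 504.8 − 2(219.7) = 65.46
  U: 863.2 − 3(219.7) = 204.2
  M: 0 + 1(219.7) = 219.7
  R: 0 + 3(219.7) = 659
Total out = 1148 mol/s; y_M = 219.7 / 1148 = 0.1913.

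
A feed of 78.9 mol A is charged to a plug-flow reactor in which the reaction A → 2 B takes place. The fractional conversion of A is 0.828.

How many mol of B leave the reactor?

A reacted = 0.828 × 78.9 = 65.33 mol; ν_A = −1, so ξ = 65.33/1 = 65.33 mol.
Outlet amounts (n = n₀ + ν ξ):
  A: 78.9 − 1(65.33) = 13.57
  B: 0 + 2(65.33) = 130.7

131 mol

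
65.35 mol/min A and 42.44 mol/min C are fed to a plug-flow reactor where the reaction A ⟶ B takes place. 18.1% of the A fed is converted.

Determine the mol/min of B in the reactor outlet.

11.8 mol/min

A reacted = 0.181 × 65.35 = 11.83 mol/min; ν_A = −1, so ξ = 11.83/1 = 11.83 mol/min.
Outlet amounts (n = n₀ + ν ξ):
  A: 65.35 − 1(11.83) = 53.52
  B: 0 + 1(11.83) = 11.83
  C: 42.44 (inert)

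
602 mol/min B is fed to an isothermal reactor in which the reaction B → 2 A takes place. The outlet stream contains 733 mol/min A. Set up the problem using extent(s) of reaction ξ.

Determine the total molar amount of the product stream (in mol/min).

For A: n = n₀ + 2ξ → 733 = 0 + 2ξ, giving ξ = 366.5 mol/min.
Outlet amounts (n = n₀ + ν ξ):
  B: 602 − 1(366.5) = 235.5
  A: 0 + 2(366.5) = 733
Total out = 235.5 + 733 = 968.5 mol/min.

968 mol/min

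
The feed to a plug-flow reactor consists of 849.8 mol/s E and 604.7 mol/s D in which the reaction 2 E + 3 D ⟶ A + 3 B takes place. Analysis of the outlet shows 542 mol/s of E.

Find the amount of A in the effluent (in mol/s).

154 mol/s

For E: n = n₀ − 2ξ → 542 = 849.8 − 2ξ, giving ξ = 153.9 mol/s.
Outlet amounts (n = n₀ + ν ξ):
  E: 849.8 − 2(153.9) = 542
  D: 604.7 − 3(153.9) = 143
  A: 0 + 1(153.9) = 153.9
  B: 0 + 3(153.9) = 461.7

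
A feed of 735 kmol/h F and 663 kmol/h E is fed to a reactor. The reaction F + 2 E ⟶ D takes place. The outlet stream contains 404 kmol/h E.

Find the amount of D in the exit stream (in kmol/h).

130 kmol/h

For E: n = n₀ − 2ξ → 404 = 663 − 2ξ, giving ξ = 129.5 kmol/h.
Outlet amounts (n = n₀ + ν ξ):
  F: 735 − 1(129.5) = 605.5
  E: 663 − 2(129.5) = 404
  D: 0 + 1(129.5) = 129.5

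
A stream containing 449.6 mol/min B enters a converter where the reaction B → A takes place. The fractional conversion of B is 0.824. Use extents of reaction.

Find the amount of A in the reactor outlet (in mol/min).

B reacted = 0.824 × 449.6 = 370.5 mol/min; ν_B = −1, so ξ = 370.5/1 = 370.5 mol/min.
Outlet amounts (n = n₀ + ν ξ):
  B: 449.6 − 1(370.5) = 79.13
  A: 0 + 1(370.5) = 370.5

370 mol/min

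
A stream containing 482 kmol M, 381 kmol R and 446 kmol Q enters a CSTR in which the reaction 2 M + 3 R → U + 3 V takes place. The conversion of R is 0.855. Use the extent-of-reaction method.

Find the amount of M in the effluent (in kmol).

265 kmol

R reacted = 0.855 × 381 = 325.8 kmol; ν_R = −3, so ξ = 325.8/3 = 108.6 kmol.
Outlet amounts (n = n₀ + ν ξ):
  M: 482 − 2(108.6) = 264.8
  R: 381 − 3(108.6) = 55.25
  U: 0 + 1(108.6) = 108.6
  V: 0 + 3(108.6) = 325.8
  Q: 446 (inert)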